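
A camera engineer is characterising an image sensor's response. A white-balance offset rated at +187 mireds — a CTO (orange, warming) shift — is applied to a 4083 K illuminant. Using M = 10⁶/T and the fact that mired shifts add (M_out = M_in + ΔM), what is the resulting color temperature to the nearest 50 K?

M_in = 10⁶/4083 = 244.92 mireds.
M_out = 244.92 + (+187) = 431.92 mireds.
T_out = 10⁶/431.92 = 2315.3 K → 2300 K.

2300 K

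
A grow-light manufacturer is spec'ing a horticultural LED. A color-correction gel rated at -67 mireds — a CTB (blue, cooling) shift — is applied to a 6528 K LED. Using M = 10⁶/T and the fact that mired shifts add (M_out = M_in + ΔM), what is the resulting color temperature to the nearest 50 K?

11600 K

M_in = 10⁶/6528 = 153.19 mireds.
M_out = 153.19 + (-67) = 86.19 mireds.
T_out = 10⁶/86.19 = 11602.8 K → 11600 K.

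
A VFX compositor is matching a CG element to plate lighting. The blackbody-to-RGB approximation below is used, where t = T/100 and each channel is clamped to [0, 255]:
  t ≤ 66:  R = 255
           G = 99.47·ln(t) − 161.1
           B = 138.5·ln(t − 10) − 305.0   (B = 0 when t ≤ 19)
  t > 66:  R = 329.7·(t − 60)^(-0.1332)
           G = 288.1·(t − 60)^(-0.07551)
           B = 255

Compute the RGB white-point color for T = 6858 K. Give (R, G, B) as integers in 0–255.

(248, 245, 255)

t = 6858/100 = 68.58; the t > 66 branch applies.
R = 329.7·(68.58 − 60)^(-0.1332) = 329.7·8.58^(-0.1332) = 329.7·0.75103 = 247.616.
G = 288.1·(68.58 − 60)^(-0.07551) = 288.1·8.58^(-0.07551) = 288.1·0.85018 = 244.938.
B = 255 by definition for t > 66.
Rounded: (248, 245, 255).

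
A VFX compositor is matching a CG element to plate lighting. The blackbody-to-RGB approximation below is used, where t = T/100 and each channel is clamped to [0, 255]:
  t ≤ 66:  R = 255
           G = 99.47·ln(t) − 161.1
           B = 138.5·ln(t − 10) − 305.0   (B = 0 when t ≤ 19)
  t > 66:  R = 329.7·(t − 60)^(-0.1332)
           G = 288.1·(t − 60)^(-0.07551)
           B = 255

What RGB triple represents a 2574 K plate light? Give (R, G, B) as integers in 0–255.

t = 2574/100 = 25.74; the t ≤ 66 branch applies.
R = 255 by definition for t ≤ 66.
G = 99.47·ln 25.74 − 161.1 = 99.47·3.2480 − 161.1 = 161.983.
B = 138.5·ln(25.74 − 10) − 305.0 = 138.5·ln 15.74 − 305.0 = 138.5·2.7562 − 305.0 = 76.734.
Rounded: (255, 162, 77).

(255, 162, 77)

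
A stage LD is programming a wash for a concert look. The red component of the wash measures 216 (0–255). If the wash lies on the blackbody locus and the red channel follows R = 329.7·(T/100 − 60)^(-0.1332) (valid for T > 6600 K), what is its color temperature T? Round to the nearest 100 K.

(t − 60)^(-0.1332) = 216/329.7 = 0.65514.
t − 60 = 0.65514^(1/-0.1332) = 0.65514^(-7.508) = 23.926, so t = 83.926.
T = 100·t = 8393 K → 8400 K to the nearest 100 K.

8400 K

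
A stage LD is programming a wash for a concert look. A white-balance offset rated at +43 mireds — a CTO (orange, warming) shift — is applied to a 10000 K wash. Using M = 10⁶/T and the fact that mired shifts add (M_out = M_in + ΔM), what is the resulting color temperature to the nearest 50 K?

M_in = 10⁶/10000 = 100.00 mireds.
M_out = 100.00 + (+43) = 143.00 mireds.
T_out = 10⁶/143.00 = 6993.0 K → 7000 K.

7000 K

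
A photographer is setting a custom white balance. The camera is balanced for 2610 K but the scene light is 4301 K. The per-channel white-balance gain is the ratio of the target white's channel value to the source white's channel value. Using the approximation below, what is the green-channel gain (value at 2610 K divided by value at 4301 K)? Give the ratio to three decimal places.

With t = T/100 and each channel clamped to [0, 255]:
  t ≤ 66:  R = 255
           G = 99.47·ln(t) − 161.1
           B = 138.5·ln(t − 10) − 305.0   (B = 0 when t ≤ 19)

At 4301 K (t = 43.01):
  G = 99.47·ln 43.01 − 161.1 = 99.47·3.7614 − 161.1 = 213.050.
At 2610 K (t = 26.1):
  G = 99.47·ln 26.1 − 161.1 = 99.47·3.2619 − 161.1 = 163.365.
Gain = 163.365 / 213.050 = 0.7668 → 0.767.

0.767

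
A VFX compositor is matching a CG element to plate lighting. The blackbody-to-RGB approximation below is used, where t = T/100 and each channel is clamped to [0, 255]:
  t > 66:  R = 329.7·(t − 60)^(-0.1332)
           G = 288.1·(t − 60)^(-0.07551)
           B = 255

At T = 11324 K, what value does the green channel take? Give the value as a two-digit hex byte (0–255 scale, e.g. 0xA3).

t = 11324/100 = 113.24; the t > 66 branch applies.
G = 288.1·(113.24 − 60)^(-0.07551) = 288.1·53.24^(-0.07551) = 288.1·0.74072 = 213.400.
Rounded: 213; in hex, 0xD5.

0xD5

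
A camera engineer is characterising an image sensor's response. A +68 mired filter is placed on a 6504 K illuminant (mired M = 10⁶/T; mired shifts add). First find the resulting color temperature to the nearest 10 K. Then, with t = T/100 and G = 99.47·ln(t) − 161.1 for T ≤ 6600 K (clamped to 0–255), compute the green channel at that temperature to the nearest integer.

218

M_in = 10⁶/6504 = 153.75; M_out = 153.75 + (+68) = 221.75.
T_out = 10⁶/221.75 = 4509.6 K → 4510 K; t = 45.1.
G = 99.47·ln 45.1 − 161.1 = 99.47·3.8089 − 161.1 = 217.770.
Rounded: 218.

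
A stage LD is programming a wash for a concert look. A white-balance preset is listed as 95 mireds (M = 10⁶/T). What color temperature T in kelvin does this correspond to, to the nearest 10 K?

T = 10⁶ / 95 = 10526.32 K → 10530 K.

10530 K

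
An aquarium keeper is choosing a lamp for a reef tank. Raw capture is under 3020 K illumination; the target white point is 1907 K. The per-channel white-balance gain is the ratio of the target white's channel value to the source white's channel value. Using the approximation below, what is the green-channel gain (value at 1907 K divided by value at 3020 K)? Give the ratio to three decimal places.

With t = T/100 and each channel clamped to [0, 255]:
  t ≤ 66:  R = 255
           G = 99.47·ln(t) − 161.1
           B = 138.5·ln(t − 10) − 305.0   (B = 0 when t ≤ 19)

At 3020 K (t = 30.2):
  G = 99.47·ln 30.2 − 161.1 = 99.47·3.4078 − 161.1 = 177.878.
At 1907 K (t = 19.07):
  G = 99.47·ln 19.07 − 161.1 = 99.47·2.9481 − 161.1 = 132.149.
Gain = 132.149 / 177.878 = 0.7429 → 0.743.

0.743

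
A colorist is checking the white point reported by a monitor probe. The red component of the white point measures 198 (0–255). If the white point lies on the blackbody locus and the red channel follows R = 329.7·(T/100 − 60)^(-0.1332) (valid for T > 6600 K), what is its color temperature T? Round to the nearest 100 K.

10600 K

(t − 60)^(-0.1332) = 198/329.7 = 0.60055.
t − 60 = 0.60055^(1/-0.1332) = 0.60055^(-7.508) = 45.980, so t = 105.980.
T = 100·t = 10598 K → 10600 K to the nearest 100 K.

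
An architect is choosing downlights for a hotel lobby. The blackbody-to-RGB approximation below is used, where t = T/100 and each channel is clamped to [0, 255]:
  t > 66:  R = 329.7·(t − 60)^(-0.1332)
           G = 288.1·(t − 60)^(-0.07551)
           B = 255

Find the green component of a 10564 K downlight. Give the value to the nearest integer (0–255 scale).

216

t = 10564/100 = 105.64; the t > 66 branch applies.
G = 288.1·(105.64 − 60)^(-0.07551) = 288.1·45.64^(-0.07551) = 288.1·0.74938 = 215.897.
Rounded: 216.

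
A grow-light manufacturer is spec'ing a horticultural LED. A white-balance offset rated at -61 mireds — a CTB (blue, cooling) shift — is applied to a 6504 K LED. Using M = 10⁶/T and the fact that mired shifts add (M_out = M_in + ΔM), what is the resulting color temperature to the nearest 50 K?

M_in = 10⁶/6504 = 153.75 mireds.
M_out = 153.75 + (-61) = 92.75 mireds.
T_out = 10⁶/92.75 = 10781.5 K → 10800 K.

10800 K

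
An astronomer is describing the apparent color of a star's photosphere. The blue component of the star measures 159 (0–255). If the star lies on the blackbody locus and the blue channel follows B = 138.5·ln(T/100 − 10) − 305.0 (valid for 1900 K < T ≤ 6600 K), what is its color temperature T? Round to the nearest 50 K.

ln(t − 10) = (159 + 305.0) / 138.5 = 3.3502.
t − 10 = e^3.3502 = 28.508, so t = 38.508.
T = 100·t = 3851 K → 3850 K to the nearest 50 K.

3850 K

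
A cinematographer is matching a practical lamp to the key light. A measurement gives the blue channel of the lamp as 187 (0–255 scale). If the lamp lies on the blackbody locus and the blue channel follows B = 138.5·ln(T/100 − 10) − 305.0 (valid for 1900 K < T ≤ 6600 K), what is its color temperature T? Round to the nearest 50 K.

4500 K

ln(t − 10) = (187 + 305.0) / 138.5 = 3.5523.
t − 10 = e^3.5523 = 34.895, so t = 44.895.
T = 100·t = 4490 K → 4500 K to the nearest 50 K.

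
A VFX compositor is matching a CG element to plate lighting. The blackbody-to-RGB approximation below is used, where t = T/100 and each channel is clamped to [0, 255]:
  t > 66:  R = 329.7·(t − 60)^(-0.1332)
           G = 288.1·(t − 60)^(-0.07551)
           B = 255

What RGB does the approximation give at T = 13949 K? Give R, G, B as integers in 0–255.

t = 13949/100 = 139.49; the t > 66 branch applies.
R = 329.7·(139.49 − 60)^(-0.1332) = 329.7·79.49^(-0.1332) = 329.7·0.55831 = 184.076.
G = 288.1·(139.49 − 60)^(-0.07551) = 288.1·79.49^(-0.07551) = 288.1·0.71863 = 207.038.
B = 255 by definition for t > 66.
Rounded: (184, 207, 255).

R=184, G=207, B=255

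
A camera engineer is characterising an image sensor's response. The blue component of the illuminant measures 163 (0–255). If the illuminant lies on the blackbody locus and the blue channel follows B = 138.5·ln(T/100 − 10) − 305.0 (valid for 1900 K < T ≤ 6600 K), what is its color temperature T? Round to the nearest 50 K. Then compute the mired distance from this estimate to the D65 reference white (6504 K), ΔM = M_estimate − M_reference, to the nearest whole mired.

ln(t − 10) = (163 + 305.0) / 138.5 = 3.3791.
t − 10 = e^3.3791 = 29.343, so t = 39.343.
T = 100·t = 3934 K → 3950 K to the nearest 50 K.
M_estimate = 10⁶/3950 = 253.16; M_reference = 10⁶/6504 = 153.75.
ΔM = 253.16 − 153.75 = 99.41 → +99 mireds.

+99 mireds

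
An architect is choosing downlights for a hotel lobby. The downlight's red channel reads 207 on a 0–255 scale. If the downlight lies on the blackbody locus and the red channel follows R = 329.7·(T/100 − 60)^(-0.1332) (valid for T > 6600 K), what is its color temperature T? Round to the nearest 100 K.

(t − 60)^(-0.1332) = 207/329.7 = 0.62784.
t − 60 = 0.62784^(1/-0.1332) = 0.62784^(-7.508) = 32.933, so t = 92.933.
T = 100·t = 9293 K → 9300 K to the nearest 100 K.

9300 K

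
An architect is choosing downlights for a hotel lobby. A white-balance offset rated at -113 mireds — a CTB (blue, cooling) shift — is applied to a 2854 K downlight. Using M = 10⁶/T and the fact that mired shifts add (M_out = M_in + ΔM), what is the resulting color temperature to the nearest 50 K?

M_in = 10⁶/2854 = 350.39 mireds.
M_out = 350.39 + (-113) = 237.39 mireds.
T_out = 10⁶/237.39 = 4212.6 K → 4200 K.

4200 K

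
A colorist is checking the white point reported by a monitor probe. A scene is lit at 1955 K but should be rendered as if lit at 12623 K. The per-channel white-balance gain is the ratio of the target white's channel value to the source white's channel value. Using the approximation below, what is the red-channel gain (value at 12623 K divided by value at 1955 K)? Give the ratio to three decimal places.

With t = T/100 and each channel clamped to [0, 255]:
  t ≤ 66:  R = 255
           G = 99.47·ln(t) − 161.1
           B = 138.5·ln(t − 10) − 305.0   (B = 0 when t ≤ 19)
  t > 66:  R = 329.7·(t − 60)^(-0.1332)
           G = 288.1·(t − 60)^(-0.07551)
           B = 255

At 1955 K (t = 19.55):
  R = 255 by definition for t ≤ 66.
At 12623 K (t = 126.23):
  R = 329.7·(126.23 − 60)^(-0.1332) = 329.7·66.23^(-0.1332) = 329.7·0.57205 = 188.606.
Gain = 188.606 / 255.000 = 0.7396 → 0.740.

0.740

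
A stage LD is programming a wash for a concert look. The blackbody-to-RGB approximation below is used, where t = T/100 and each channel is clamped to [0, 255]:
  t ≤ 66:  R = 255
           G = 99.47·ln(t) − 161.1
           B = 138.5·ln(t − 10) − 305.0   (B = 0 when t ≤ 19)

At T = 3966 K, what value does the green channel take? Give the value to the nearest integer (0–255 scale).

205

t = 3966/100 = 39.66; the t ≤ 66 branch applies.
G = 99.47·ln 39.66 − 161.1 = 99.47·3.6803 − 161.1 = 204.984.
Rounded: 205.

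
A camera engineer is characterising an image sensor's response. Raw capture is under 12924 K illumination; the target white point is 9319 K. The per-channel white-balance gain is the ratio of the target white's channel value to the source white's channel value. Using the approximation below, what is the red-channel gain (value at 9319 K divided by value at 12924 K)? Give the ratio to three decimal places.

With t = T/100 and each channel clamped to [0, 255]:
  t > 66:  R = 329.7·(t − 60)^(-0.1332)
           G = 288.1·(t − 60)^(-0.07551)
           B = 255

At 12924 K (t = 129.24):
  R = 329.7·(129.24 − 60)^(-0.1332) = 329.7·69.24^(-0.1332) = 329.7·0.56868 = 187.492.
At 9319 K (t = 93.19):
  R = 329.7·(93.19 − 60)^(-0.1332) = 329.7·33.19^(-0.1332) = 329.7·0.62719 = 206.786.
Gain = 206.786 / 187.492 = 1.1029 → 1.103.

1.103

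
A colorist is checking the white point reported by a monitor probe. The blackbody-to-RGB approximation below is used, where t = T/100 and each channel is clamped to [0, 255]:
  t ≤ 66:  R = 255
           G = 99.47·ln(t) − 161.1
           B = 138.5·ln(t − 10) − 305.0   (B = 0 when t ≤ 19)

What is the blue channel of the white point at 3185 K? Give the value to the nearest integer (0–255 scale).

122

t = 3185/100 = 31.85; the t ≤ 66 branch applies.
B = 138.5·ln(31.85 − 10) − 305.0 = 138.5·ln 21.85 − 305.0 = 138.5·3.0842 − 305.0 = 122.162.
Rounded: 122.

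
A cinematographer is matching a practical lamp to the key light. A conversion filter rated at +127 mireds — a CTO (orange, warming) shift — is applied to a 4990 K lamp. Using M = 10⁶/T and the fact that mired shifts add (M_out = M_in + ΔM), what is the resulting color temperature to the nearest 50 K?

M_in = 10⁶/4990 = 200.40 mireds.
M_out = 200.40 + (+127) = 327.40 mireds.
T_out = 10⁶/327.40 = 3054.4 K → 3050 K.

3050 K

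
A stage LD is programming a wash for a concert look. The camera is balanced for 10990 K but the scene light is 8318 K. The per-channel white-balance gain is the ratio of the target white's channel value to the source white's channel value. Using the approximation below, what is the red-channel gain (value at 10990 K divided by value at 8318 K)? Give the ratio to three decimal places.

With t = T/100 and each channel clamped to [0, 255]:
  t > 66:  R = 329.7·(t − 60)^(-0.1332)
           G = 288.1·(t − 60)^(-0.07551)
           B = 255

0.903

At 8318 K (t = 83.18):
  R = 329.7·(83.18 − 60)^(-0.1332) = 329.7·23.18^(-0.1332) = 329.7·0.65791 = 216.913.
At 10990 K (t = 109.9):
  R = 329.7·(109.9 − 60)^(-0.1332) = 329.7·49.9^(-0.1332) = 329.7·0.59404 = 195.854.
Gain = 195.854 / 216.913 = 0.9029 → 0.903.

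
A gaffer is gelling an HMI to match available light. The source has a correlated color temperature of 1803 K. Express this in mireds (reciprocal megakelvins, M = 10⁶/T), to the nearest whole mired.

555 mireds

M = 10⁶ / 1803 = 554.631 → 555 mireds.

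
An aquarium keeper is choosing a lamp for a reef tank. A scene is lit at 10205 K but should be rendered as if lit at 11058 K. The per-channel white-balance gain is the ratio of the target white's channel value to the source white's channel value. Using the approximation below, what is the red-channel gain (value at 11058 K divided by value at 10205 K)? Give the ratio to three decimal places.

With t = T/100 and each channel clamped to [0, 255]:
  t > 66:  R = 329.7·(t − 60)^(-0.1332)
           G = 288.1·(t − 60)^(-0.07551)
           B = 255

At 10205 K (t = 102.05):
  R = 329.7·(102.05 − 60)^(-0.1332) = 329.7·42.05^(-0.1332) = 329.7·0.60774 = 200.370.
At 11058 K (t = 110.58):
  R = 329.7·(110.58 − 60)^(-0.1332) = 329.7·50.58^(-0.1332) = 329.7·0.59297 = 195.501.
Gain = 195.501 / 200.370 = 0.9757 → 0.976.

0.976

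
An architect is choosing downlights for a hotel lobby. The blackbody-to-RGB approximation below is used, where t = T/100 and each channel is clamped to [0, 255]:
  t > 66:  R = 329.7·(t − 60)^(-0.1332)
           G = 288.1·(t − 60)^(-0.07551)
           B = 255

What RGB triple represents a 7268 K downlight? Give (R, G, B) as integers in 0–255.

(235, 238, 255)

t = 7268/100 = 72.68; the t > 66 branch applies.
R = 329.7·(72.68 − 60)^(-0.1332) = 329.7·12.68^(-0.1332) = 329.7·0.71296 = 235.063.
G = 288.1·(72.68 − 60)^(-0.07551) = 288.1·12.68^(-0.07551) = 288.1·0.82547 = 237.819.
B = 255 by definition for t > 66.
Rounded: (235, 238, 255).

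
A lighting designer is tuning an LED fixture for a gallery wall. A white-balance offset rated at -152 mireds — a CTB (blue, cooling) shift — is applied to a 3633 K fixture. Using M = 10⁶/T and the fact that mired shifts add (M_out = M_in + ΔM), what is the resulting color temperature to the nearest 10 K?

8110 K

M_in = 10⁶/3633 = 275.25 mireds.
M_out = 275.25 + (-152) = 123.25 mireds.
T_out = 10⁶/123.25 = 8113.3 K → 8110 K.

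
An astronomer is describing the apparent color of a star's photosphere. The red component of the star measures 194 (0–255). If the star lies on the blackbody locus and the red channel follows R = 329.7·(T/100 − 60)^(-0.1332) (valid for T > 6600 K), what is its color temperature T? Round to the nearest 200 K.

11400 K

(t − 60)^(-0.1332) = 194/329.7 = 0.58841.
t − 60 = 0.58841^(1/-0.1332) = 0.58841^(-7.508) = 53.593, so t = 113.593.
T = 100·t = 11359 K → 11400 K to the nearest 200 K.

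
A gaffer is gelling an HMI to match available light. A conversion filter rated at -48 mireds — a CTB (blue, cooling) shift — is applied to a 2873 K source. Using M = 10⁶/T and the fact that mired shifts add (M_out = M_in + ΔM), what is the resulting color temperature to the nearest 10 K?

3330 K

M_in = 10⁶/2873 = 348.07 mireds.
M_out = 348.07 + (-48) = 300.07 mireds.
T_out = 10⁶/300.07 = 3332.6 K → 3330 K.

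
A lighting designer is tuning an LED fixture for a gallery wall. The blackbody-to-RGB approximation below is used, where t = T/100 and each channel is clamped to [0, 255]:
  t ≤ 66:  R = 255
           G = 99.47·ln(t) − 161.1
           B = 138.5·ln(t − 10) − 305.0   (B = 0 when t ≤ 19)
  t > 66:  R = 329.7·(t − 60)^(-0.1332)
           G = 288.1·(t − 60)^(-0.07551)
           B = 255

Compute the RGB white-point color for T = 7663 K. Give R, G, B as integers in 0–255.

t = 7663/100 = 76.63; the t > 66 branch applies.
R = 329.7·(76.63 − 60)^(-0.1332) = 329.7·16.63^(-0.1332) = 329.7·0.68767 = 226.723.
G = 288.1·(76.63 − 60)^(-0.07551) = 288.1·16.63^(-0.07551) = 288.1·0.80874 = 232.999.
B = 255 by definition for t > 66.
Rounded: (227, 233, 255).

R=227, G=233, B=255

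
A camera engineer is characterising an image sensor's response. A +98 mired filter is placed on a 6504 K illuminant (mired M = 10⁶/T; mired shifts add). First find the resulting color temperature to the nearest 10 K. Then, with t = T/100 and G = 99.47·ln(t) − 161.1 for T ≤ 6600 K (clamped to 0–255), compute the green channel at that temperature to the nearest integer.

205

M_in = 10⁶/6504 = 153.75; M_out = 153.75 + (+98) = 251.75.
T_out = 10⁶/251.75 = 3972.2 K → 3970 K; t = 39.7.
G = 99.47·ln 39.7 − 161.1 = 99.47·3.6814 − 161.1 = 205.084.
Rounded: 205.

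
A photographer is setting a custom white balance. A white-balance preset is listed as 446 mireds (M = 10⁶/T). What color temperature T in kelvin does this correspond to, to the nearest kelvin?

2242 K

T = 10⁶ / 446 = 2242.15 K → 2242 K.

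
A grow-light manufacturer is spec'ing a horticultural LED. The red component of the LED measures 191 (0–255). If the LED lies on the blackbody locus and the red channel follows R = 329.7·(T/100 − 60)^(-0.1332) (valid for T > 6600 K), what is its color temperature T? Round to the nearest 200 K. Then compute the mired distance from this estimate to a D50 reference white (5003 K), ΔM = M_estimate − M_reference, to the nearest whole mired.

(t − 60)^(-0.1332) = 191/329.7 = 0.57931.
t − 60 = 0.57931^(1/-0.1332) = 0.57931^(-7.508) = 60.245, so t = 120.245.
T = 100·t = 12025 K → 12000 K to the nearest 200 K.
M_estimate = 10⁶/12000 = 83.33; M_reference = 10⁶/5003 = 199.88.
ΔM = 83.33 − 199.88 = -116.55 → -117 mireds.

-117 mireds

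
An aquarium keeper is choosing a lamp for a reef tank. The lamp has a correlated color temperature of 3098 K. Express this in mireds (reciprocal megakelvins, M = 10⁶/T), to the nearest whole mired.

323 mireds

M = 10⁶ / 3098 = 322.789 → 323 mireds.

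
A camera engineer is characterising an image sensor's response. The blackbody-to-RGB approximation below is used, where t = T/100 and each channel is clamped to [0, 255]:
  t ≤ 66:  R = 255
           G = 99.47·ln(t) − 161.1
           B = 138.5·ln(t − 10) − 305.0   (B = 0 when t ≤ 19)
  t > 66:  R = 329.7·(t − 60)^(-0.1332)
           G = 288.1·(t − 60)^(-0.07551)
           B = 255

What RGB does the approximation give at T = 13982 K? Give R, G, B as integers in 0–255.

R=184, G=207, B=255

t = 13982/100 = 139.82; the t > 66 branch applies.
R = 329.7·(139.82 − 60)^(-0.1332) = 329.7·79.82^(-0.1332) = 329.7·0.55801 = 183.975.
G = 288.1·(139.82 − 60)^(-0.07551) = 288.1·79.82^(-0.07551) = 288.1·0.71841 = 206.974.
B = 255 by definition for t > 66.
Rounded: (184, 207, 255).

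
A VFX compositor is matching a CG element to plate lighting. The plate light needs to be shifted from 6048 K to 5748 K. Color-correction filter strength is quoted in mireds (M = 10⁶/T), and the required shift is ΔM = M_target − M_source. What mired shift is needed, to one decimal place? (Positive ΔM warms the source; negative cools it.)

+8.6 mireds

M_source = 10⁶/6048 = 165.344; M_target = 10⁶/5748 = 173.974.
ΔM = 173.974 − 165.344 = 8.630 → +8.6 mireds, a warming shift.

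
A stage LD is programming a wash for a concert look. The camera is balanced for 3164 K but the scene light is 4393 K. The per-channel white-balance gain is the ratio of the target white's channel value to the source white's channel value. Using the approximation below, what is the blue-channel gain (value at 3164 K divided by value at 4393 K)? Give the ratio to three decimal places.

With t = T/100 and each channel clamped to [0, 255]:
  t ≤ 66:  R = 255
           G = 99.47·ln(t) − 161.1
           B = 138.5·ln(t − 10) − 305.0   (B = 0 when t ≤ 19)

At 4393 K (t = 43.93):
  B = 138.5·ln(43.93 − 10) − 305.0 = 138.5·ln 33.93 − 305.0 = 138.5·3.5243 − 305.0 = 183.115.
At 3164 K (t = 31.64):
  B = 138.5·ln(31.64 − 10) − 305.0 = 138.5·ln 21.64 − 305.0 = 138.5·3.0745 − 305.0 = 120.824.
Gain = 120.824 / 183.115 = 0.6598 → 0.660.

0.660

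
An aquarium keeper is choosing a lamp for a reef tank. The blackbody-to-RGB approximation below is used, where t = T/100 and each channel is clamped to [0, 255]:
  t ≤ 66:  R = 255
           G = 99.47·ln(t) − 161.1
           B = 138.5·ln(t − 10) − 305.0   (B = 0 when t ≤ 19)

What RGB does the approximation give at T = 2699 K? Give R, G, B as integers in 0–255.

R=255, G=167, B=87

t = 2699/100 = 26.99; the t ≤ 66 branch applies.
R = 255 by definition for t ≤ 66.
G = 99.47·ln 26.99 − 161.1 = 99.47·3.2955 − 161.1 = 166.700.
B = 138.5·ln(26.99 − 10) − 305.0 = 138.5·ln 16.99 − 305.0 = 138.5·2.8326 − 305.0 = 87.319.
Rounded: (255, 167, 87).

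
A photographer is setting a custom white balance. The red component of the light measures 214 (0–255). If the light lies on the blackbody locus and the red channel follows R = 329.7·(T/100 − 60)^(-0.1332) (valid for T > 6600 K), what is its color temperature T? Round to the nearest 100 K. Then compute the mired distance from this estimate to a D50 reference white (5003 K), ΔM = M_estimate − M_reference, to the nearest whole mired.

-84 mireds

(t − 60)^(-0.1332) = 214/329.7 = 0.64907.
t − 60 = 0.64907^(1/-0.1332) = 0.64907^(-7.508) = 25.657, so t = 85.657.
T = 100·t = 8566 K → 8600 K to the nearest 100 K.
M_estimate = 10⁶/8600 = 116.28; M_reference = 10⁶/5003 = 199.88.
ΔM = 116.28 − 199.88 = -83.60 → -84 mireds.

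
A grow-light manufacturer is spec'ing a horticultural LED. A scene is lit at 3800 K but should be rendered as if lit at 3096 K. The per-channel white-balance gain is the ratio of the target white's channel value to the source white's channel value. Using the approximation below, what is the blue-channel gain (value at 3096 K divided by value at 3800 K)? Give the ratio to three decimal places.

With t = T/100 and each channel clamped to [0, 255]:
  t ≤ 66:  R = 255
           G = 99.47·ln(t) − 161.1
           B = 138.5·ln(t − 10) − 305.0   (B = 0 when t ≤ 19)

At 3800 K (t = 38):
  B = 138.5·ln(38 − 10) − 305.0 = 138.5·ln 28 − 305.0 = 138.5·3.3322 − 305.0 = 156.510.
At 3096 K (t = 30.96):
  B = 138.5·ln(30.96 − 10) − 305.0 = 138.5·ln 20.96 − 305.0 = 138.5·3.0426 − 305.0 = 116.402.
Gain = 116.402 / 156.510 = 0.7437 → 0.744.

0.744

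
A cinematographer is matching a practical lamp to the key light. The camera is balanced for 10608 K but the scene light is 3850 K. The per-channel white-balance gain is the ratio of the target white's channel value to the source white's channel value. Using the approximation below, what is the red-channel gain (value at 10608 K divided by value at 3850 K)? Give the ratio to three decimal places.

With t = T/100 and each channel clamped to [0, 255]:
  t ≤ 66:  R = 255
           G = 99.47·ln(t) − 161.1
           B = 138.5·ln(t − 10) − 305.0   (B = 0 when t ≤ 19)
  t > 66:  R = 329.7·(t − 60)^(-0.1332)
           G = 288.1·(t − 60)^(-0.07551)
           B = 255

At 3850 K (t = 38.5):
  R = 255 by definition for t ≤ 66.
At 10608 K (t = 106.08):
  R = 329.7·(106.08 − 60)^(-0.1332) = 329.7·46.08^(-0.1332) = 329.7·0.60037 = 197.943.
Gain = 197.943 / 255.000 = 0.7762 → 0.776.

0.776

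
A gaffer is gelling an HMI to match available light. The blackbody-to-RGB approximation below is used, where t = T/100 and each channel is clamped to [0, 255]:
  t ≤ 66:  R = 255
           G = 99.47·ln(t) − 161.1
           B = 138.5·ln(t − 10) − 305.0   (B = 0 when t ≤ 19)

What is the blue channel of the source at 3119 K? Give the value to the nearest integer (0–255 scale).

118

t = 3119/100 = 31.19; the t ≤ 66 branch applies.
B = 138.5·ln(31.19 − 10) − 305.0 = 138.5·ln 21.19 − 305.0 = 138.5·3.0535 − 305.0 = 117.914.
Rounded: 118.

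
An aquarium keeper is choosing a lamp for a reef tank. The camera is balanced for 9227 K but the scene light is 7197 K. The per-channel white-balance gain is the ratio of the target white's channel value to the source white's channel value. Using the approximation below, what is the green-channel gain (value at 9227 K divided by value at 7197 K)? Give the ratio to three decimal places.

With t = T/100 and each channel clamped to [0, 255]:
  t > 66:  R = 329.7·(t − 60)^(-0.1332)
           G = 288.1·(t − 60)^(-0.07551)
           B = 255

At 7197 K (t = 71.97):
  G = 288.1·(71.97 − 60)^(-0.07551) = 288.1·11.97^(-0.07551) = 288.1·0.82907 = 238.856.
At 9227 K (t = 92.27):
  G = 288.1·(92.27 − 60)^(-0.07551) = 288.1·32.27^(-0.07551) = 288.1·0.76926 = 221.622.
Gain = 221.622 / 238.856 = 0.9278 → 0.928.

0.928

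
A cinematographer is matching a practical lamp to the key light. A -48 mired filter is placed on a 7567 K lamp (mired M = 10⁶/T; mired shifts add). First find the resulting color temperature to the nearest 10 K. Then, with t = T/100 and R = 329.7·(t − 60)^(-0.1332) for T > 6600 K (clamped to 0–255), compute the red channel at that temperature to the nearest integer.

M_in = 10⁶/7567 = 132.15; M_out = 132.15 + (-48) = 84.15.
T_out = 10⁶/84.15 = 11883.2 K → 11880 K; t = 118.8.
R = 329.7·(118.8 − 60)^(-0.1332) = 329.7·58.8^(-0.1332) = 329.7·0.58119 = 191.619.
Rounded: 192.

192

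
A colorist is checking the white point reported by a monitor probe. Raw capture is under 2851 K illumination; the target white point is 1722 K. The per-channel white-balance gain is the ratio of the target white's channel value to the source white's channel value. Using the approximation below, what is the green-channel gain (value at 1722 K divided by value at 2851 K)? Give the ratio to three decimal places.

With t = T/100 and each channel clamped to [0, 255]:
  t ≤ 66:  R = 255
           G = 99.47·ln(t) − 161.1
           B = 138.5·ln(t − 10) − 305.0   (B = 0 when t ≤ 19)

0.709

At 2851 K (t = 28.51):
  G = 99.47·ln 28.51 − 161.1 = 99.47·3.3503 − 161.1 = 172.150.
At 1722 K (t = 17.22):
  G = 99.47·ln 17.22 − 161.1 = 99.47·2.8461 − 161.1 = 121.999.
Gain = 121.999 / 172.150 = 0.7087 → 0.709.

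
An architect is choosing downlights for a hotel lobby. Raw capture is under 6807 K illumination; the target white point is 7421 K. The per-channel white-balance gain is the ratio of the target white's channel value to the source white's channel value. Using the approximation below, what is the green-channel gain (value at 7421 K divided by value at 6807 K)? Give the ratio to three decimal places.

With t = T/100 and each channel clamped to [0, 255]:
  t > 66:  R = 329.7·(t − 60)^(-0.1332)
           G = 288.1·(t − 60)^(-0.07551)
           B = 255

At 6807 K (t = 68.07):
  G = 288.1·(68.07 − 60)^(-0.07551) = 288.1·8.07^(-0.07551) = 288.1·0.85413 = 246.074.
At 7421 K (t = 74.21):
  G = 288.1·(74.21 − 60)^(-0.07551) = 288.1·14.21^(-0.07551) = 288.1·0.81840 = 235.782.
Gain = 235.782 / 246.074 = 0.9582 → 0.958.

0.958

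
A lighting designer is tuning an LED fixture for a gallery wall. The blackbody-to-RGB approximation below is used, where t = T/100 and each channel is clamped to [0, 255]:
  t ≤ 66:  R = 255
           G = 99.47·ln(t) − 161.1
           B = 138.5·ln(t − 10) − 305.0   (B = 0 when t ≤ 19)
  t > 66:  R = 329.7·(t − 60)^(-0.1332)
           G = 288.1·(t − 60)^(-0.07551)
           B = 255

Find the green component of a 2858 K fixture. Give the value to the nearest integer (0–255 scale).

172

t = 2858/100 = 28.58; the t ≤ 66 branch applies.
G = 99.47·ln 28.58 − 161.1 = 99.47·3.3527 − 161.1 = 172.394.
Rounded: 172.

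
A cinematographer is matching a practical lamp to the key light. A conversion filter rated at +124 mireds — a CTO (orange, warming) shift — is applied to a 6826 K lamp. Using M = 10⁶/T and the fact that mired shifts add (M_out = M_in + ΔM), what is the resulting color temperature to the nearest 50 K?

M_in = 10⁶/6826 = 146.50 mireds.
M_out = 146.50 + (+124) = 270.50 mireds.
T_out = 10⁶/270.50 = 3696.9 K → 3700 K.

3700 K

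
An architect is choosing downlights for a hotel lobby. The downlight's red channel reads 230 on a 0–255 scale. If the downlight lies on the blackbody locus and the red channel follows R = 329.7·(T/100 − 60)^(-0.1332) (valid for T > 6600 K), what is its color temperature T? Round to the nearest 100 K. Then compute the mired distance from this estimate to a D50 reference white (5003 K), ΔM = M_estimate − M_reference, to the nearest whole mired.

(t − 60)^(-0.1332) = 230/329.7 = 0.69760.
t − 60 = 0.69760^(1/-0.1332) = 0.69760^(-7.508) = 14.932, so t = 74.932.
T = 100·t = 7493 K → 7500 K to the nearest 100 K.
M_estimate = 10⁶/7500 = 133.33; M_reference = 10⁶/5003 = 199.88.
ΔM = 133.33 − 199.88 = -66.55 → -67 mireds.

-67 mireds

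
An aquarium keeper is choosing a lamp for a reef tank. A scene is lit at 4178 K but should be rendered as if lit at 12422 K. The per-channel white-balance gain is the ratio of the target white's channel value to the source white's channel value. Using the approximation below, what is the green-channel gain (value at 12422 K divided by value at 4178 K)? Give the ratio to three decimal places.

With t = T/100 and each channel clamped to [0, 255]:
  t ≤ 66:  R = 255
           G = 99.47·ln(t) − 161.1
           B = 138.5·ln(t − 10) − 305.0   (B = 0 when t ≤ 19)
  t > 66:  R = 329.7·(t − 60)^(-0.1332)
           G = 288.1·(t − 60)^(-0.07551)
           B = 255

1.001

At 4178 K (t = 41.78):
  G = 99.47·ln 41.78 − 161.1 = 99.47·3.7324 − 161.1 = 210.164.
At 12422 K (t = 124.22):
  G = 288.1·(124.22 − 60)^(-0.07551) = 288.1·64.22^(-0.07551) = 288.1·0.73030 = 210.400.
Gain = 210.400 / 210.164 = 1.0011 → 1.001.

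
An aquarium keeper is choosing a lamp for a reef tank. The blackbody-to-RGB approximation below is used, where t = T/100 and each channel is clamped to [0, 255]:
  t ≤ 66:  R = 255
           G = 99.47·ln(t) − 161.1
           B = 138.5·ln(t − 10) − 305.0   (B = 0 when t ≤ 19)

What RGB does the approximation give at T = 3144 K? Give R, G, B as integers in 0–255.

R=255, G=182, B=120

t = 3144/100 = 31.44; the t ≤ 66 branch applies.
R = 255 by definition for t ≤ 66.
G = 99.47·ln 31.44 − 161.1 = 99.47·3.4481 − 161.1 = 181.881.
B = 138.5·ln(31.44 − 10) − 305.0 = 138.5·ln 21.44 − 305.0 = 138.5·3.0653 − 305.0 = 119.538.
Rounded: (255, 182, 120).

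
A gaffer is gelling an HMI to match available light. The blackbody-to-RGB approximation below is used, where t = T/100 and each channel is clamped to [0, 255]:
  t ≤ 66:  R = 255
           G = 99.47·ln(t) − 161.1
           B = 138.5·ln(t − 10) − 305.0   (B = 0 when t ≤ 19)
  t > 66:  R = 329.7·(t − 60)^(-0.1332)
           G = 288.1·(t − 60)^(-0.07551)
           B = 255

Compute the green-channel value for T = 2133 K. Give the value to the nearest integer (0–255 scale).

143

t = 2133/100 = 21.33; the t ≤ 66 branch applies.
G = 99.47·ln 21.33 − 161.1 = 99.47·3.0601 − 161.1 = 143.290.
Rounded: 143.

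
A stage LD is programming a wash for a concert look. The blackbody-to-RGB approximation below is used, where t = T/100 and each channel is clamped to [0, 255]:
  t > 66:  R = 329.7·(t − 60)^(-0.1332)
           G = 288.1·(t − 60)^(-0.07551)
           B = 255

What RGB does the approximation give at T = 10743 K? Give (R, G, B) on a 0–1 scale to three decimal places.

t = 10743/100 = 107.43; the t > 66 branch applies.
R = 329.7·(107.43 − 60)^(-0.1332) = 329.7·47.43^(-0.1332) = 329.7·0.59807 = 197.183.
G = 288.1·(107.43 − 60)^(-0.07551) = 288.1·47.43^(-0.07551) = 288.1·0.74721 = 215.270.
B = 255 by definition for t > 66.
Dividing each by 255: (0.7733, 0.8442, 1.0000) → (0.773, 0.844, 1.000).

(0.773, 0.844, 1.000)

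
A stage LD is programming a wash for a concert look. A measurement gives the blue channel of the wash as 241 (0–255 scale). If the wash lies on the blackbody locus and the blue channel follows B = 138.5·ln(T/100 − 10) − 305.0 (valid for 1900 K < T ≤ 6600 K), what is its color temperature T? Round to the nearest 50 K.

6150 K

ln(t − 10) = (241 + 305.0) / 138.5 = 3.9422.
t − 10 = e^3.9422 = 51.534, so t = 61.534.
T = 100·t = 6153 K → 6150 K to the nearest 50 K.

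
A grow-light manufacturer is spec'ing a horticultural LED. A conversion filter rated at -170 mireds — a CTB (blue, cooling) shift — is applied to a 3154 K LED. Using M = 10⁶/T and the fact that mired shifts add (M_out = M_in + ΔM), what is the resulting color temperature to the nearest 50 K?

M_in = 10⁶/3154 = 317.06 mireds.
M_out = 317.06 + (-170) = 147.06 mireds.
T_out = 10⁶/147.06 = 6800.1 K → 6800 K.

6800 K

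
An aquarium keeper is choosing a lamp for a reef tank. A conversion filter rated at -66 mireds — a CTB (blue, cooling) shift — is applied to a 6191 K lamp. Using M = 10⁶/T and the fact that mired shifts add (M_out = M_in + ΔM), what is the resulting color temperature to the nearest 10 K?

M_in = 10⁶/6191 = 161.52 mireds.
M_out = 161.52 + (-66) = 95.52 mireds.
T_out = 10⁶/95.52 = 10468.5 K → 10470 K.

10470 K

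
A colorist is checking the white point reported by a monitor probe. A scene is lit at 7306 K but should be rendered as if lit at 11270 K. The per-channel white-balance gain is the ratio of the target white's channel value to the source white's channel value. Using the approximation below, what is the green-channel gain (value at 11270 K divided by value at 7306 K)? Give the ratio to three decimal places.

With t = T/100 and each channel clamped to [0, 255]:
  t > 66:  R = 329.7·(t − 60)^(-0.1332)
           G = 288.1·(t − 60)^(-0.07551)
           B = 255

At 7306 K (t = 73.06):
  G = 288.1·(73.06 − 60)^(-0.07551) = 288.1·13.06^(-0.07551) = 288.1·0.82364 = 237.289.
At 11270 K (t = 112.7):
  G = 288.1·(112.7 − 60)^(-0.07551) = 288.1·52.7^(-0.07551) = 288.1·0.74129 = 213.565.
Gain = 213.565 / 237.289 = 0.9000 → 0.900.

0.900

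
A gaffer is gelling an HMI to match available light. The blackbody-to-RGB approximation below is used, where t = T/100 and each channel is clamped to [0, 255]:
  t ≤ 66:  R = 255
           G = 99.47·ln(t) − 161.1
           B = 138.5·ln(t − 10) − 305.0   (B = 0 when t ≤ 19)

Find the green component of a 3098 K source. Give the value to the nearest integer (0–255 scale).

180

t = 3098/100 = 30.98; the t ≤ 66 branch applies.
G = 99.47·ln 30.98 − 161.1 = 99.47·3.4333 − 161.1 = 180.415.
Rounded: 180.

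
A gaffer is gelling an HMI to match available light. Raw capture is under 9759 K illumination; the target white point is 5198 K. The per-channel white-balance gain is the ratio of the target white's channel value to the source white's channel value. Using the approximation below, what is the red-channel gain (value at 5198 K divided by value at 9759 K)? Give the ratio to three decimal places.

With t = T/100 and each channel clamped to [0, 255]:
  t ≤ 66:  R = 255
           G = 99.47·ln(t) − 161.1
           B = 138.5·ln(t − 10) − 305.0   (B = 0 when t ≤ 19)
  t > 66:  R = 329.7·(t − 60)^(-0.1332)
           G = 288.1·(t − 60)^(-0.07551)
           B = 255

1.254

At 9759 K (t = 97.59):
  R = 329.7·(97.59 − 60)^(-0.1332) = 329.7·37.59^(-0.1332) = 329.7·0.61688 = 203.385.
At 5198 K (t = 51.98):
  R = 255 by definition for t ≤ 66.
Gain = 255.000 / 203.385 = 1.2538 → 1.254.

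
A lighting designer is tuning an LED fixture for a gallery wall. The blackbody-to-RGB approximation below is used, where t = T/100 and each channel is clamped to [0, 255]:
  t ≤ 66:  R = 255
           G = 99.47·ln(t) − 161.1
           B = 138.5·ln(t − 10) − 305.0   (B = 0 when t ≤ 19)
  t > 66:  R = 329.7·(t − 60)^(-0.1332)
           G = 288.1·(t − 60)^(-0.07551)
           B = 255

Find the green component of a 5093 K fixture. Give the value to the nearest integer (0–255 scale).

230

t = 5093/100 = 50.93; the t ≤ 66 branch applies.
G = 99.47·ln 50.93 − 161.1 = 99.47·3.9305 − 161.1 = 229.862.
Rounded: 230.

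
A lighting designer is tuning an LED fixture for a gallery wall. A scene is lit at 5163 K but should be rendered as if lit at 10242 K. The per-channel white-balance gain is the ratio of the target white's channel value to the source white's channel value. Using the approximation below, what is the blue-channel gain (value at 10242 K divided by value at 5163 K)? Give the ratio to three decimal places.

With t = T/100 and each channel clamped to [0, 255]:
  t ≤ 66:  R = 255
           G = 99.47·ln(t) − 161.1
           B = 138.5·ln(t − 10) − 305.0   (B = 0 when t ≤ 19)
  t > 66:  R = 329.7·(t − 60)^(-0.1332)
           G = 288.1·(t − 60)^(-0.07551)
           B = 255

At 5163 K (t = 51.63):
  B = 138.5·ln(51.63 − 10) − 305.0 = 138.5·ln 41.63 − 305.0 = 138.5·3.7288 − 305.0 = 211.442.
At 10242 K (t = 102.42):
  B = 255 by definition for t > 66.
Gain = 255.000 / 211.442 = 1.2060 → 1.206.

1.206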